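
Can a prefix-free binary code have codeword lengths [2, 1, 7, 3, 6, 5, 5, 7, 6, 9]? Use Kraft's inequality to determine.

Kraft inequality: Σ 2^(-l_i) ≤ 1 for prefix-free code
Calculating: 2^(-2) + 2^(-1) + 2^(-7) + 2^(-3) + 2^(-6) + 2^(-5) + 2^(-5) + 2^(-7) + 2^(-6) + 2^(-9)
= 0.25 + 0.5 + 0.0078125 + 0.125 + 0.015625 + 0.03125 + 0.03125 + 0.0078125 + 0.015625 + 0.001953125
= 0.9863
Since 0.9863 ≤ 1, prefix-free code exists


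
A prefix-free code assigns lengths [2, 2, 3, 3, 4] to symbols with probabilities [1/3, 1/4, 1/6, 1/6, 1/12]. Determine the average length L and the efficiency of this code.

Average length L = Σ p_i × l_i = 2.5000 bits
Entropy H = 2.1887 bits
Efficiency η = H/L × 100% = 87.55%


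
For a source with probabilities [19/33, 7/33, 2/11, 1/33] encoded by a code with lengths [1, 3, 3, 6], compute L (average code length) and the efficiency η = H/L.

Average length L = Σ p_i × l_i = 1.9394 bits
Entropy H = 1.5331 bits
Efficiency η = H/L × 100% = 79.05%


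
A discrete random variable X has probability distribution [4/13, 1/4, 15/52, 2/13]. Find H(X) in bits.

H(X) = -Σ p(x) log₂ p(x)
  -4/13 × log₂(4/13) = 0.5232
  -1/4 × log₂(1/4) = 0.5000
  -15/52 × log₂(15/52) = 0.5174
  -2/13 × log₂(2/13) = 0.4155
H(X) = 1.9560 bits


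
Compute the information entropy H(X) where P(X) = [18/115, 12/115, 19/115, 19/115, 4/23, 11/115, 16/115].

H(X) = -Σ p(x) log₂ p(x)
  -18/115 × log₂(18/115) = 0.4188
  -12/115 × log₂(12/115) = 0.3402
  -19/115 × log₂(19/115) = 0.4292
  -19/115 × log₂(19/115) = 0.4292
  -4/23 × log₂(4/23) = 0.4389
  -11/115 × log₂(11/115) = 0.3239
  -16/115 × log₂(16/115) = 0.3959
H(X) = 2.7760 bits


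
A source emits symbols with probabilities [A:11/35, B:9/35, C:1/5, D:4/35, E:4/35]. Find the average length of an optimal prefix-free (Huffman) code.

Huffman tree construction:
Combine smallest probabilities repeatedly
Resulting codes:
  A: 11 (length 2)
  B: 10 (length 2)
  C: 00 (length 2)
  D: 010 (length 3)
  E: 011 (length 3)
Average length = Σ p(s) × length(s) = 2.2286 bits


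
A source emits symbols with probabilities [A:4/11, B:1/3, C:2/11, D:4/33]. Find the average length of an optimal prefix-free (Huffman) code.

Huffman tree construction:
Combine smallest probabilities repeatedly
Resulting codes:
  A: 0 (length 1)
  B: 11 (length 2)
  C: 101 (length 3)
  D: 100 (length 3)
Average length = Σ p(s) × length(s) = 1.9394 bits


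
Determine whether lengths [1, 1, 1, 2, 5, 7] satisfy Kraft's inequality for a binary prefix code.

Kraft inequality: Σ 2^(-l_i) ≤ 1 for prefix-free code
Calculating: 2^(-1) + 2^(-1) + 2^(-1) + 2^(-2) + 2^(-5) + 2^(-7)
= 0.5 + 0.5 + 0.5 + 0.25 + 0.03125 + 0.0078125
= 1.7891
Since 1.7891 > 1, prefix-free code does not exist


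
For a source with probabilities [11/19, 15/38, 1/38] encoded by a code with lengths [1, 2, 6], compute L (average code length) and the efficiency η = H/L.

Average length L = Σ p_i × l_i = 1.5263 bits
Entropy H = 1.1240 bits
Efficiency η = H/L × 100% = 73.64%


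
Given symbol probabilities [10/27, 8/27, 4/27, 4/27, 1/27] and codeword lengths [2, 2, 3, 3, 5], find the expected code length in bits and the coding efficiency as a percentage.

Average length L = Σ p_i × l_i = 2.4074 bits
Entropy H = 2.0431 bits
Efficiency η = H/L × 100% = 84.87%


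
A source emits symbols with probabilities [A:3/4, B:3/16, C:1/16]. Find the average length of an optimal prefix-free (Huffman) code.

Huffman tree construction:
Combine smallest probabilities repeatedly
Resulting codes:
  A: 1 (length 1)
  B: 01 (length 2)
  C: 00 (length 2)
Average length = Σ p(s) × length(s) = 1.2500 bits


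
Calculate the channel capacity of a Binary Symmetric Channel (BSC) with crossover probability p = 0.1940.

For BSC with error probability p:
C = 1 - H(p) where H(p) is binary entropy
H(0.1940) = -0.1940 × log₂(0.1940) - 0.8060 × log₂(0.8060)
H(p) = 0.7098
C = 1 - 0.7098 = 0.2902 bits/use


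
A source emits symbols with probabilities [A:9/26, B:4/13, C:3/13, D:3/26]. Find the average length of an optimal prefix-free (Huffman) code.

Huffman tree construction:
Combine smallest probabilities repeatedly
Resulting codes:
  A: 11 (length 2)
  B: 10 (length 2)
  C: 01 (length 2)
  D: 00 (length 2)
Average length = Σ p(s) × length(s) = 2.0000 bits


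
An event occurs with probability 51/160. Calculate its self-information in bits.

Information content I(x) = -log₂(p(x))
I = -log₂(51/160) = -log₂(0.3187)
I = 1.6495 bits


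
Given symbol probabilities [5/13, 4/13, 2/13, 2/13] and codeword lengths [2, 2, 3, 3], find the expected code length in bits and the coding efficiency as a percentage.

Average length L = Σ p_i × l_i = 2.3077 bits
Entropy H = 1.8843 bits
Efficiency η = H/L × 100% = 81.65%


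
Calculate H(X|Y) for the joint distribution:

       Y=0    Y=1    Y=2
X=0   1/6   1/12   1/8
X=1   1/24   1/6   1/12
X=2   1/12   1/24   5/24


H(X|Y) = Σ_y p(y) H(X|Y=y)
  p(Y=0) = 7/24, H(X|Y=0) = 1.3788
  p(Y=1) = 7/24, H(X|Y=1) = 1.3788
  p(Y=2) = 5/12, H(X|Y=2) = 1.4855
H(X|Y) = 0.2917×1.3788 + 0.2917×1.3788 + 0.4167×1.4855 = 1.4232 bits


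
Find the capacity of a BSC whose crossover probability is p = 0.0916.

For BSC with error probability p:
C = 1 - H(p) where H(p) is binary entropy
H(0.0916) = -0.0916 × log₂(0.0916) - 0.9084 × log₂(0.9084)
H(p) = 0.4418
C = 1 - 0.4418 = 0.5582 bits/use


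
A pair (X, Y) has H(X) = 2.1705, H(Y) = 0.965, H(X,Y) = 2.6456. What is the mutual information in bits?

I(X;Y) = H(X) + H(Y) - H(X,Y)
I(X;Y) = 2.1705 + 0.965 - 2.6456 = 0.4899 bits


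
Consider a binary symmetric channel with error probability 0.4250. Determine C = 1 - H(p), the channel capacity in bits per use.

For BSC with error probability p:
C = 1 - H(p) where H(p) is binary entropy
H(0.4250) = -0.4250 × log₂(0.4250) - 0.5750 × log₂(0.5750)
H(p) = 0.9837
C = 1 - 0.9837 = 0.0163 bits/use


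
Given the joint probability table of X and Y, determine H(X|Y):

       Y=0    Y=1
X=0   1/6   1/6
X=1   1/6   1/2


H(X|Y) = Σ_y p(y) H(X|Y=y)
  p(Y=0) = 1/3, H(X|Y=0) = 1.0000
  p(Y=1) = 2/3, H(X|Y=1) = 0.8113
H(X|Y) = 0.3333×1.0000 + 0.6667×0.8113 = 0.8742 bits


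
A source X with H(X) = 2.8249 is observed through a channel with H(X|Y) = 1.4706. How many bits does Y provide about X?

I(X;Y) = H(X) - H(X|Y)
I(X;Y) = 2.8249 - 1.4706 = 1.3543 bits


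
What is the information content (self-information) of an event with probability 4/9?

Information content I(x) = -log₂(p(x))
I = -log₂(4/9) = -log₂(0.4444)
I = 1.1699 bits


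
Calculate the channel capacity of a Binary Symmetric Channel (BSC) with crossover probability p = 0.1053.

For BSC with error probability p:
C = 1 - H(p) where H(p) is binary entropy
H(0.1053) = -0.1053 × log₂(0.1053) - 0.8947 × log₂(0.8947)
H(p) = 0.4856
C = 1 - 0.4856 = 0.5144 bits/use


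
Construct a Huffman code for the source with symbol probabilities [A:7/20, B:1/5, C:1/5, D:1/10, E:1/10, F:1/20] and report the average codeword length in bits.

Huffman tree construction:
Combine smallest probabilities repeatedly
Resulting codes:
  A: 11 (length 2)
  B: 00 (length 2)
  C: 01 (length 2)
  D: 1011 (length 4)
  E: 100 (length 3)
  F: 1010 (length 4)
Average length = Σ p(s) × length(s) = 2.4000 bits


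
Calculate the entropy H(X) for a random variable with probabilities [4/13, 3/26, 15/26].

H(X) = -Σ p(x) log₂ p(x)
  -4/13 × log₂(4/13) = 0.5232
  -3/26 × log₂(3/26) = 0.3595
  -15/26 × log₂(15/26) = 0.4578
H(X) = 1.3405 bits


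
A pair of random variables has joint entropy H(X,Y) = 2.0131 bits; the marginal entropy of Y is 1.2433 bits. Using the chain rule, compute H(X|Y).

Chain rule: H(X,Y) = H(X|Y) + H(Y)
H(X|Y) = H(X,Y) - H(Y) = 2.0131 - 1.2433 = 0.7698 bits


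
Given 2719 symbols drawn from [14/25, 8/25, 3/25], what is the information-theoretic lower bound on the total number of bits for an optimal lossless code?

Entropy H = 1.3615 bits/symbol
Minimum bits = H × n = 1.3615 × 2719
= 3702.03 bits


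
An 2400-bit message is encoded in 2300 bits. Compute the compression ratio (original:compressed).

Compression ratio = Original / Compressed
= 2400 / 2300 = 1.04:1


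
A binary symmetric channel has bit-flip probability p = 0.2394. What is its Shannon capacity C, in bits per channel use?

For BSC with error probability p:
C = 1 - H(p) where H(p) is binary entropy
H(0.2394) = -0.2394 × log₂(0.2394) - 0.7606 × log₂(0.7606)
H(p) = 0.7940
C = 1 - 0.7940 = 0.2060 bits/use


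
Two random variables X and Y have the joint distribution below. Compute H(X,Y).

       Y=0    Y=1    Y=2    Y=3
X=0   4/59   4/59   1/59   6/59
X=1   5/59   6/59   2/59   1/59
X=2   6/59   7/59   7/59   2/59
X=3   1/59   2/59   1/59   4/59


H(X,Y) = -Σ p(x,y) log₂ p(x,y)
  p(0,0)=4/59: -0.0678 × log₂(0.0678) = 0.2632
  p(0,1)=4/59: -0.0678 × log₂(0.0678) = 0.2632
  p(0,2)=1/59: -0.0169 × log₂(0.0169) = 0.0997
  p(0,3)=6/59: -0.1017 × log₂(0.1017) = 0.3354
  p(1,0)=5/59: -0.0847 × log₂(0.0847) = 0.3018
  p(1,1)=6/59: -0.1017 × log₂(0.1017) = 0.3354
  p(1,2)=2/59: -0.0339 × log₂(0.0339) = 0.1655
  p(1,3)=1/59: -0.0169 × log₂(0.0169) = 0.0997
  p(2,0)=6/59: -0.1017 × log₂(0.1017) = 0.3354
  p(2,1)=7/59: -0.1186 × log₂(0.1186) = 0.3649
  p(2,2)=7/59: -0.1186 × log₂(0.1186) = 0.3649
  p(2,3)=2/59: -0.0339 × log₂(0.0339) = 0.1655
  p(3,0)=1/59: -0.0169 × log₂(0.0169) = 0.0997
  p(3,1)=2/59: -0.0339 × log₂(0.0339) = 0.1655
  p(3,2)=1/59: -0.0169 × log₂(0.0169) = 0.0997
  p(3,3)=4/59: -0.0678 × log₂(0.0678) = 0.2632
H(X,Y) = 3.7226 bits


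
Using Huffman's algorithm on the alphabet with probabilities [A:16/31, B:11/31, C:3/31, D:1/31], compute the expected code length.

Huffman tree construction:
Combine smallest probabilities repeatedly
Resulting codes:
  A: 1 (length 1)
  B: 01 (length 2)
  C: 001 (length 3)
  D: 000 (length 3)
Average length = Σ p(s) × length(s) = 1.6129 bits


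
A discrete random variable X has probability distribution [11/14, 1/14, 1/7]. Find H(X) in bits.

H(X) = -Σ p(x) log₂ p(x)
  -11/14 × log₂(11/14) = 0.2734
  -1/14 × log₂(1/14) = 0.2720
  -1/7 × log₂(1/7) = 0.4011
H(X) = 0.9464 bits


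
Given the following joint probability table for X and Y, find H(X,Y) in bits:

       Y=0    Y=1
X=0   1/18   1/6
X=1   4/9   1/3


H(X,Y) = -Σ p(x,y) log₂ p(x,y)
  p(0,0)=1/18: -0.0556 × log₂(0.0556) = 0.2317
  p(0,1)=1/6: -0.1667 × log₂(0.1667) = 0.4308
  p(1,0)=4/9: -0.4444 × log₂(0.4444) = 0.5200
  p(1,1)=1/3: -0.3333 × log₂(0.3333) = 0.5283
H(X,Y) = 1.7108 bits


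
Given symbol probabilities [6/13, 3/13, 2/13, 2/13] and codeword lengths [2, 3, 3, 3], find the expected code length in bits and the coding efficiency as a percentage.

Average length L = Σ p_i × l_i = 2.5385 bits
Entropy H = 1.8339 bits
Efficiency η = H/L × 100% = 72.25%


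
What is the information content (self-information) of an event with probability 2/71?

Information content I(x) = -log₂(p(x))
I = -log₂(2/71) = -log₂(0.0282)
I = 5.1497 bits


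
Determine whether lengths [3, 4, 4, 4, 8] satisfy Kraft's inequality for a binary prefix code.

Kraft inequality: Σ 2^(-l_i) ≤ 1 for prefix-free code
Calculating: 2^(-3) + 2^(-4) + 2^(-4) + 2^(-4) + 2^(-8)
= 0.125 + 0.0625 + 0.0625 + 0.0625 + 0.00390625
= 0.3164
Since 0.3164 ≤ 1, prefix-free code exists


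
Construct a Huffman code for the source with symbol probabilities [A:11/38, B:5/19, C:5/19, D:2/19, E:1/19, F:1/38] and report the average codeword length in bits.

Huffman tree construction:
Combine smallest probabilities repeatedly
Resulting codes:
  A: 11 (length 2)
  B: 01 (length 2)
  C: 10 (length 2)
  D: 001 (length 3)
  E: 0001 (length 4)
  F: 0000 (length 4)
Average length = Σ p(s) × length(s) = 2.2632 bits


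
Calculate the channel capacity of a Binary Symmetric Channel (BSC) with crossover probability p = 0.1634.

For BSC with error probability p:
C = 1 - H(p) where H(p) is binary entropy
H(0.1634) = -0.1634 × log₂(0.1634) - 0.8366 × log₂(0.8366)
H(p) = 0.6424
C = 1 - 0.6424 = 0.3576 bits/use


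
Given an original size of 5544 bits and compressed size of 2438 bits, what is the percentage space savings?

Space savings = (1 - Compressed/Original) × 100%
= (1 - 2438/5544) × 100%
= 56.02%


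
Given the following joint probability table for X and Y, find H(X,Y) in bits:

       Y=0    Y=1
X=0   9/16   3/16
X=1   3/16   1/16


H(X,Y) = -Σ p(x,y) log₂ p(x,y)
  p(0,0)=9/16: -0.5625 × log₂(0.5625) = 0.4669
  p(0,1)=3/16: -0.1875 × log₂(0.1875) = 0.4528
  p(1,0)=3/16: -0.1875 × log₂(0.1875) = 0.4528
  p(1,1)=1/16: -0.0625 × log₂(0.0625) = 0.2500
H(X,Y) = 1.6226 bits


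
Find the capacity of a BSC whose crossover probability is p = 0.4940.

For BSC with error probability p:
C = 1 - H(p) where H(p) is binary entropy
H(0.4940) = -0.4940 × log₂(0.4940) - 0.5060 × log₂(0.5060)
H(p) = 0.9999
C = 1 - 0.9999 = 0.0001 bits/use


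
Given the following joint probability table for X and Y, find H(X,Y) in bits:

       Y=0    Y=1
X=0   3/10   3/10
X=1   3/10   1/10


H(X,Y) = -Σ p(x,y) log₂ p(x,y)
  p(0,0)=3/10: -0.3000 × log₂(0.3000) = 0.5211
  p(0,1)=3/10: -0.3000 × log₂(0.3000) = 0.5211
  p(1,0)=3/10: -0.3000 × log₂(0.3000) = 0.5211
  p(1,1)=1/10: -0.1000 × log₂(0.1000) = 0.3322
H(X,Y) = 1.8955 bits


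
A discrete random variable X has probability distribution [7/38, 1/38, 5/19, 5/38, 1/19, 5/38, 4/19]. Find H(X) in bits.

H(X) = -Σ p(x) log₂ p(x)
  -7/38 × log₂(7/38) = 0.4496
  -1/38 × log₂(1/38) = 0.1381
  -5/19 × log₂(5/19) = 0.5068
  -5/38 × log₂(5/38) = 0.3850
  -1/19 × log₂(1/19) = 0.2236
  -5/38 × log₂(5/38) = 0.3850
  -4/19 × log₂(4/19) = 0.4732
H(X) = 2.5613 bits


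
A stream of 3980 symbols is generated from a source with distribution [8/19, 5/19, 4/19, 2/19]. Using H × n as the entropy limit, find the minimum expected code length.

Entropy H = 1.8474 bits/symbol
Minimum bits = H × n = 1.8474 × 3980
= 7352.73 bits


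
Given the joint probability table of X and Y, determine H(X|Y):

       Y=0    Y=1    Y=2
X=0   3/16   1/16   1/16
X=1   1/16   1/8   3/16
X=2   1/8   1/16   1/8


H(X|Y) = Σ_y p(y) H(X|Y=y)
  p(Y=0) = 3/8, H(X|Y=0) = 1.4591
  p(Y=1) = 1/4, H(X|Y=1) = 1.5000
  p(Y=2) = 3/8, H(X|Y=2) = 1.4591
H(X|Y) = 0.3750×1.4591 + 0.2500×1.5000 + 0.3750×1.4591 = 1.4694 bits


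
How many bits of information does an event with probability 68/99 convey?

Information content I(x) = -log₂(p(x))
I = -log₂(68/99) = -log₂(0.6869)
I = 0.5419 bits


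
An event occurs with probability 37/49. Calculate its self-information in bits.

Information content I(x) = -log₂(p(x))
I = -log₂(37/49) = -log₂(0.7551)
I = 0.4053 bits


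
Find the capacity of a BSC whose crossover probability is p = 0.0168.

For BSC with error probability p:
C = 1 - H(p) where H(p) is binary entropy
H(0.0168) = -0.0168 × log₂(0.0168) - 0.9832 × log₂(0.9832)
H(p) = 0.1231
C = 1 - 0.1231 = 0.8769 bits/use


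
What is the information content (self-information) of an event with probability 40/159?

Information content I(x) = -log₂(p(x))
I = -log₂(40/159) = -log₂(0.2516)
I = 1.9910 bits


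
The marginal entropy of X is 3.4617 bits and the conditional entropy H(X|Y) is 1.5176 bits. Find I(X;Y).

I(X;Y) = H(X) - H(X|Y)
I(X;Y) = 3.4617 - 1.5176 = 1.9441 bits


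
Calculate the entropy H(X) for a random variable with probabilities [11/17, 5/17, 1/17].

H(X) = -Σ p(x) log₂ p(x)
  -11/17 × log₂(11/17) = 0.4064
  -5/17 × log₂(5/17) = 0.5193
  -1/17 × log₂(1/17) = 0.2404
H(X) = 1.1661 bits


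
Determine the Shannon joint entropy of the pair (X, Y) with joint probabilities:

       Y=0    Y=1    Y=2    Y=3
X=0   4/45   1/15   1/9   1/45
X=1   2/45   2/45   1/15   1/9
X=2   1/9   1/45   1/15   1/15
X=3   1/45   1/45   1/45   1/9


H(X,Y) = -Σ p(x,y) log₂ p(x,y)
  p(0,0)=4/45: -0.0889 × log₂(0.0889) = 0.3104
  p(0,1)=1/15: -0.0667 × log₂(0.0667) = 0.2605
  p(0,2)=1/9: -0.1111 × log₂(0.1111) = 0.3522
  p(0,3)=1/45: -0.0222 × log₂(0.0222) = 0.1220
  p(1,0)=2/45: -0.0444 × log₂(0.0444) = 0.1996
  p(1,1)=2/45: -0.0444 × log₂(0.0444) = 0.1996
  p(1,2)=1/15: -0.0667 × log₂(0.0667) = 0.2605
  p(1,3)=1/9: -0.1111 × log₂(0.1111) = 0.3522
  p(2,0)=1/9: -0.1111 × log₂(0.1111) = 0.3522
  p(2,1)=1/45: -0.0222 × log₂(0.0222) = 0.1220
  p(2,2)=1/15: -0.0667 × log₂(0.0667) = 0.2605
  p(2,3)=1/15: -0.0667 × log₂(0.0667) = 0.2605
  p(3,0)=1/45: -0.0222 × log₂(0.0222) = 0.1220
  p(3,1)=1/45: -0.0222 × log₂(0.0222) = 0.1220
  p(3,2)=1/45: -0.0222 × log₂(0.0222) = 0.1220
  p(3,3)=1/9: -0.1111 × log₂(0.1111) = 0.3522
H(X,Y) = 3.7706 bits


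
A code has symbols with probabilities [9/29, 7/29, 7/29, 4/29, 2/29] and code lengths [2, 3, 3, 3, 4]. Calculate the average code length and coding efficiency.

Average length L = Σ p_i × l_i = 2.7586 bits
Entropy H = 2.1741 bits
Efficiency η = H/L × 100% = 78.81%


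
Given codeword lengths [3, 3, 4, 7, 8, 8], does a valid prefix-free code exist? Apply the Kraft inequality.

Kraft inequality: Σ 2^(-l_i) ≤ 1 for prefix-free code
Calculating: 2^(-3) + 2^(-3) + 2^(-4) + 2^(-7) + 2^(-8) + 2^(-8)
= 0.125 + 0.125 + 0.0625 + 0.0078125 + 0.00390625 + 0.00390625
= 0.3281
Since 0.3281 ≤ 1, prefix-free code exists


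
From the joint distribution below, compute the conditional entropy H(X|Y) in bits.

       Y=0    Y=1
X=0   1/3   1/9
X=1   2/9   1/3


H(X|Y) = Σ_y p(y) H(X|Y=y)
  p(Y=0) = 5/9, H(X|Y=0) = 0.9710
  p(Y=1) = 4/9, H(X|Y=1) = 0.8113
H(X|Y) = 0.5556×0.9710 + 0.4444×0.8113 = 0.9000 bits


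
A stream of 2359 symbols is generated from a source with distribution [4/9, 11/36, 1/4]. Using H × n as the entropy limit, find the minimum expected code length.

Entropy H = 1.5426 bits/symbol
Minimum bits = H × n = 1.5426 × 2359
= 3639.03 bits


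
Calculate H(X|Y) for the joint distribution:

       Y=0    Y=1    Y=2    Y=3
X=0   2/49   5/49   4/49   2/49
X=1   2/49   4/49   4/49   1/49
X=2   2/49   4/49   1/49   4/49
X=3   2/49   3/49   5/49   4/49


H(X|Y) = Σ_y p(y) H(X|Y=y)
  p(Y=0) = 8/49, H(X|Y=0) = 2.0000
  p(Y=1) = 16/49, H(X|Y=1) = 1.9772
  p(Y=2) = 2/7, H(X|Y=2) = 1.8352
  p(Y=3) = 11/49, H(X|Y=3) = 1.8231
H(X|Y) = 0.1633×2.0000 + 0.3265×1.9772 + 0.2857×1.8352 + 0.2245×1.8231 = 1.9058 bits


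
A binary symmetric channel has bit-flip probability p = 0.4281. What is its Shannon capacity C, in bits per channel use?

For BSC with error probability p:
C = 1 - H(p) where H(p) is binary entropy
H(0.4281) = -0.4281 × log₂(0.4281) - 0.5719 × log₂(0.5719)
H(p) = 0.9850
C = 1 - 0.9850 = 0.0150 bits/use


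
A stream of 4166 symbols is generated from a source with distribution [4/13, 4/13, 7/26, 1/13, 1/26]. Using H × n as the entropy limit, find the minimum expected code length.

Entropy H = 2.0215 bits/symbol
Minimum bits = H × n = 2.0215 × 4166
= 8421.72 bits


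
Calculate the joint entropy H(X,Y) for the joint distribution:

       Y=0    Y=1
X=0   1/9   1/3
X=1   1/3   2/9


H(X,Y) = -Σ p(x,y) log₂ p(x,y)
  p(0,0)=1/9: -0.1111 × log₂(0.1111) = 0.3522
  p(0,1)=1/3: -0.3333 × log₂(0.3333) = 0.5283
  p(1,0)=1/3: -0.3333 × log₂(0.3333) = 0.5283
  p(1,1)=2/9: -0.2222 × log₂(0.2222) = 0.4822
H(X,Y) = 1.8911 bits


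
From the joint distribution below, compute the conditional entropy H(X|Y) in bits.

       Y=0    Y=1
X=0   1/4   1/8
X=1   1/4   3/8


H(X|Y) = Σ_y p(y) H(X|Y=y)
  p(Y=0) = 1/2, H(X|Y=0) = 1.0000
  p(Y=1) = 1/2, H(X|Y=1) = 0.8113
H(X|Y) = 0.5000×1.0000 + 0.5000×0.8113 = 0.9056 bits


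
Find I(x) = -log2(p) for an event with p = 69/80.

Information content I(x) = -log₂(p(x))
I = -log₂(69/80) = -log₂(0.8625)
I = 0.2134 bits


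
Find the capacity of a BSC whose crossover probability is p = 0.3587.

For BSC with error probability p:
C = 1 - H(p) where H(p) is binary entropy
H(0.3587) = -0.3587 × log₂(0.3587) - 0.6413 × log₂(0.6413)
H(p) = 0.9416
C = 1 - 0.9416 = 0.0584 bits/use


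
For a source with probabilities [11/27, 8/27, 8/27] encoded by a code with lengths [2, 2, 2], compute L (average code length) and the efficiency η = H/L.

Average length L = Σ p_i × l_i = 2.0000 bits
Entropy H = 1.5677 bits
Efficiency η = H/L × 100% = 78.39%


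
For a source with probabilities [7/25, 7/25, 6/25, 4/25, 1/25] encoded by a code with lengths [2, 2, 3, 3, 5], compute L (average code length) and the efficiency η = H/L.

Average length L = Σ p_i × l_i = 2.5200 bits
Entropy H = 2.1313 bits
Efficiency η = H/L × 100% = 84.58%


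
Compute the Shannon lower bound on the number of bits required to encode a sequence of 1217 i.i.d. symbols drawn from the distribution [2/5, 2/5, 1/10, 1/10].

Entropy H = 1.7219 bits/symbol
Minimum bits = H × n = 1.7219 × 1217
= 2095.59 bits


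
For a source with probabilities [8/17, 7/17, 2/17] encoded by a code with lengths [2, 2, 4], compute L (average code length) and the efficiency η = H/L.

Average length L = Σ p_i × l_i = 2.2353 bits
Entropy H = 1.4021 bits
Efficiency η = H/L × 100% = 62.72%


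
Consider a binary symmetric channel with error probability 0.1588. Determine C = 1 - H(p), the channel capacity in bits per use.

For BSC with error probability p:
C = 1 - H(p) where H(p) is binary entropy
H(0.1588) = -0.1588 × log₂(0.1588) - 0.8412 × log₂(0.8412)
H(p) = 0.6314
C = 1 - 0.6314 = 0.3686 bits/use


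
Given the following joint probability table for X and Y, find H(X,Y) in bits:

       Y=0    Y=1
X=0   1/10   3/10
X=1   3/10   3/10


H(X,Y) = -Σ p(x,y) log₂ p(x,y)
  p(0,0)=1/10: -0.1000 × log₂(0.1000) = 0.3322
  p(0,1)=3/10: -0.3000 × log₂(0.3000) = 0.5211
  p(1,0)=3/10: -0.3000 × log₂(0.3000) = 0.5211
  p(1,1)=3/10: -0.3000 × log₂(0.3000) = 0.5211
H(X,Y) = 1.8955 bits


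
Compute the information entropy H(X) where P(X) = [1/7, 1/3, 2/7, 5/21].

H(X) = -Σ p(x) log₂ p(x)
  -1/7 × log₂(1/7) = 0.4011
  -1/3 × log₂(1/3) = 0.5283
  -2/7 × log₂(2/7) = 0.5164
  -5/21 × log₂(5/21) = 0.4929
H(X) = 1.9387 bits


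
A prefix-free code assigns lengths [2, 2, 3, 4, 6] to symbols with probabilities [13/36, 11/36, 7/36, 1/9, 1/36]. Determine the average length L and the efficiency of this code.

Average length L = Σ p_i × l_i = 2.5278 bits
Entropy H = 2.0085 bits
Efficiency η = H/L × 100% = 79.46%


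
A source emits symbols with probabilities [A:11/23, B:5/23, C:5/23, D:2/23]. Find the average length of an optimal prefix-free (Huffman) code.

Huffman tree construction:
Combine smallest probabilities repeatedly
Resulting codes:
  A: 0 (length 1)
  B: 111 (length 3)
  C: 10 (length 2)
  D: 110 (length 3)
Average length = Σ p(s) × length(s) = 1.8261 bits


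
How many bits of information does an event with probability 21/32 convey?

Information content I(x) = -log₂(p(x))
I = -log₂(21/32) = -log₂(0.6562)
I = 0.6077 bits


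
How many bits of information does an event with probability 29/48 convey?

Information content I(x) = -log₂(p(x))
I = -log₂(29/48) = -log₂(0.6042)
I = 0.7270 bits


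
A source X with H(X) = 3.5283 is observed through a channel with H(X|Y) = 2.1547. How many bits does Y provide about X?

I(X;Y) = H(X) - H(X|Y)
I(X;Y) = 3.5283 - 2.1547 = 1.3736 bits


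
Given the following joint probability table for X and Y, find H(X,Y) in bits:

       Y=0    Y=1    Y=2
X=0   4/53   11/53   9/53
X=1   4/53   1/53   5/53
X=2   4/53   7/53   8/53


H(X,Y) = -Σ p(x,y) log₂ p(x,y)
  p(0,0)=4/53: -0.0755 × log₂(0.0755) = 0.2814
  p(0,1)=11/53: -0.2075 × log₂(0.2075) = 0.4708
  p(0,2)=9/53: -0.1698 × log₂(0.1698) = 0.4344
  p(1,0)=4/53: -0.0755 × log₂(0.0755) = 0.2814
  p(1,1)=1/53: -0.0189 × log₂(0.0189) = 0.1081
  p(1,2)=5/53: -0.0943 × log₂(0.0943) = 0.3213
  p(2,0)=4/53: -0.0755 × log₂(0.0755) = 0.2814
  p(2,1)=7/53: -0.1321 × log₂(0.1321) = 0.3857
  p(2,2)=8/53: -0.1509 × log₂(0.1509) = 0.4118
H(X,Y) = 2.9761 bits


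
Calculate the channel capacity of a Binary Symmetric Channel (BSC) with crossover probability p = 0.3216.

For BSC with error probability p:
C = 1 - H(p) where H(p) is binary entropy
H(0.3216) = -0.3216 × log₂(0.3216) - 0.6784 × log₂(0.6784)
H(p) = 0.9061
C = 1 - 0.9061 = 0.0939 bits/use


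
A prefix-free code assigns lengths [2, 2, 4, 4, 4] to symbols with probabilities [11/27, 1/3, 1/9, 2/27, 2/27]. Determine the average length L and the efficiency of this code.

Average length L = Σ p_i × l_i = 2.5185 bits
Entropy H = 1.9646 bits
Efficiency η = H/L × 100% = 78.01%


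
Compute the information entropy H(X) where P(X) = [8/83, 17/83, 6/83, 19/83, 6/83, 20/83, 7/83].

H(X) = -Σ p(x) log₂ p(x)
  -8/83 × log₂(8/83) = 0.3253
  -17/83 × log₂(17/83) = 0.4685
  -6/83 × log₂(6/83) = 0.2740
  -19/83 × log₂(19/83) = 0.4869
  -6/83 × log₂(6/83) = 0.2740
  -20/83 × log₂(20/83) = 0.4947
  -7/83 × log₂(7/83) = 0.3009
H(X) = 2.6244 bits


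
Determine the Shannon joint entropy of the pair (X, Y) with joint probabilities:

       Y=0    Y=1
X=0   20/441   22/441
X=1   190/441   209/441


H(X,Y) = -Σ p(x,y) log₂ p(x,y)
  p(0,0)=20/441: -0.0454 × log₂(0.0454) = 0.2024
  p(0,1)=22/441: -0.0499 × log₂(0.0499) = 0.2158
  p(1,0)=190/441: -0.4308 × log₂(0.4308) = 0.5234
  p(1,1)=209/441: -0.4739 × log₂(0.4739) = 0.5105
H(X,Y) = 1.4521 bits


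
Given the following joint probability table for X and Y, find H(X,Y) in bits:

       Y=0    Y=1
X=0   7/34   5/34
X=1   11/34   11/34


H(X,Y) = -Σ p(x,y) log₂ p(x,y)
  p(0,0)=7/34: -0.2059 × log₂(0.2059) = 0.4694
  p(0,1)=5/34: -0.1471 × log₂(0.1471) = 0.4067
  p(1,0)=11/34: -0.3235 × log₂(0.3235) = 0.5267
  p(1,1)=11/34: -0.3235 × log₂(0.3235) = 0.5267
H(X,Y) = 1.9296 bits


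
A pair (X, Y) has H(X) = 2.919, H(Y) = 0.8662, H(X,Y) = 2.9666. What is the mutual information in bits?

I(X;Y) = H(X) + H(Y) - H(X,Y)
I(X;Y) = 2.919 + 0.8662 - 2.9666 = 0.8186 bits


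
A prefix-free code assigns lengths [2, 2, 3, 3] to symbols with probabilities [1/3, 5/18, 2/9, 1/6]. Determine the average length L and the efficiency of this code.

Average length L = Σ p_i × l_i = 2.3889 bits
Entropy H = 1.9547 bits
Efficiency η = H/L × 100% = 81.82%


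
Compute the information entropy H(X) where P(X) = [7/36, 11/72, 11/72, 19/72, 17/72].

H(X) = -Σ p(x) log₂ p(x)
  -7/36 × log₂(7/36) = 0.4594
  -11/72 × log₂(11/72) = 0.4141
  -11/72 × log₂(11/72) = 0.4141
  -19/72 × log₂(19/72) = 0.5072
  -17/72 × log₂(17/72) = 0.4917
H(X) = 2.2865 bits


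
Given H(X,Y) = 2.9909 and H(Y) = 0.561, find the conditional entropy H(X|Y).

Chain rule: H(X,Y) = H(X|Y) + H(Y)
H(X|Y) = H(X,Y) - H(Y) = 2.9909 - 0.561 = 2.4299 bits


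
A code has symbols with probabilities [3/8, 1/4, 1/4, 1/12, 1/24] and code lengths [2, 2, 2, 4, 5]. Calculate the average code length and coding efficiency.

Average length L = Σ p_i × l_i = 2.2917 bits
Entropy H = 2.0204 bits
Efficiency η = H/L × 100% = 88.16%


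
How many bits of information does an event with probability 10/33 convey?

Information content I(x) = -log₂(p(x))
I = -log₂(10/33) = -log₂(0.3030)
I = 1.7225 bits


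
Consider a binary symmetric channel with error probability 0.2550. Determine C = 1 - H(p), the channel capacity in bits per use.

For BSC with error probability p:
C = 1 - H(p) where H(p) is binary entropy
H(0.2550) = -0.2550 × log₂(0.2550) - 0.7450 × log₂(0.7450)
H(p) = 0.8191
C = 1 - 0.8191 = 0.1809 bits/use


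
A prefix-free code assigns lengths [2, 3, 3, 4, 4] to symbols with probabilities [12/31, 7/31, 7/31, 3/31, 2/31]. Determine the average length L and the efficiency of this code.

Average length L = Σ p_i × l_i = 2.7742 bits
Entropy H = 2.0807 bits
Efficiency η = H/L × 100% = 75.00%


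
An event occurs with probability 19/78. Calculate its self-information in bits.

Information content I(x) = -log₂(p(x))
I = -log₂(19/78) = -log₂(0.2436)
I = 2.0375 bits


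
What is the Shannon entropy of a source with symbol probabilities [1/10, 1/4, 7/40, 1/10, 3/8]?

H(X) = -Σ p(x) log₂ p(x)
  -1/10 × log₂(1/10) = 0.3322
  -1/4 × log₂(1/4) = 0.5000
  -7/40 × log₂(7/40) = 0.4401
  -1/10 × log₂(1/10) = 0.3322
  -3/8 × log₂(3/8) = 0.5306
H(X) = 2.1351 bits


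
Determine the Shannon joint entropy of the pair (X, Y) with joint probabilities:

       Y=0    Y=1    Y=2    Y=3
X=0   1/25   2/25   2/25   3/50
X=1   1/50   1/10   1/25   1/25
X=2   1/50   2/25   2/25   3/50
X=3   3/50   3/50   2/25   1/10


H(X,Y) = -Σ p(x,y) log₂ p(x,y)
  p(0,0)=1/25: -0.0400 × log₂(0.0400) = 0.1858
  p(0,1)=2/25: -0.0800 × log₂(0.0800) = 0.2915
  p(0,2)=2/25: -0.0800 × log₂(0.0800) = 0.2915
  p(0,3)=3/50: -0.0600 × log₂(0.0600) = 0.2435
  p(1,0)=1/50: -0.0200 × log₂(0.0200) = 0.1129
  p(1,1)=1/10: -0.1000 × log₂(0.1000) = 0.3322
  p(1,2)=1/25: -0.0400 × log₂(0.0400) = 0.1858
  p(1,3)=1/25: -0.0400 × log₂(0.0400) = 0.1858
  p(2,0)=1/50: -0.0200 × log₂(0.0200) = 0.1129
  p(2,1)=2/25: -0.0800 × log₂(0.0800) = 0.2915
  p(2,2)=2/25: -0.0800 × log₂(0.0800) = 0.2915
  p(2,3)=3/50: -0.0600 × log₂(0.0600) = 0.2435
  p(3,0)=3/50: -0.0600 × log₂(0.0600) = 0.2435
  p(3,1)=3/50: -0.0600 × log₂(0.0600) = 0.2435
  p(3,2)=2/25: -0.0800 × log₂(0.0800) = 0.2915
  p(3,3)=1/10: -0.1000 × log₂(0.1000) = 0.3322
H(X,Y) = 3.8791 bits


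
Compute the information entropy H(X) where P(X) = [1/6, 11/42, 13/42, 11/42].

H(X) = -Σ p(x) log₂ p(x)
  -1/6 × log₂(1/6) = 0.4308
  -11/42 × log₂(11/42) = 0.5062
  -13/42 × log₂(13/42) = 0.5237
  -11/42 × log₂(11/42) = 0.5062
H(X) = 1.9670 bits


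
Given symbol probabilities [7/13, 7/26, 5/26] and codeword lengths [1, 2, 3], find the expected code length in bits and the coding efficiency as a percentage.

Average length L = Σ p_i × l_i = 1.6538 bits
Entropy H = 1.4480 bits
Efficiency η = H/L × 100% = 87.55%


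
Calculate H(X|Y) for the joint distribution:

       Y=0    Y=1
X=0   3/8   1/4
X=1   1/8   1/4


H(X|Y) = Σ_y p(y) H(X|Y=y)
  p(Y=0) = 1/2, H(X|Y=0) = 0.8113
  p(Y=1) = 1/2, H(X|Y=1) = 1.0000
H(X|Y) = 0.5000×0.8113 + 0.5000×1.0000 = 0.9056 bits


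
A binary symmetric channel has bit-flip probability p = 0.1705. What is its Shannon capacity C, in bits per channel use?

For BSC with error probability p:
C = 1 - H(p) where H(p) is binary entropy
H(0.1705) = -0.1705 × log₂(0.1705) - 0.8295 × log₂(0.8295)
H(p) = 0.6588
C = 1 - 0.6588 = 0.3412 bits/use


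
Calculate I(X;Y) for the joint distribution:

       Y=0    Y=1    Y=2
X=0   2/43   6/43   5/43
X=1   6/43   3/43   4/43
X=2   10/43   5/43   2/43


H(X) = 1.5728, H(Y) = 1.5561, H(X,Y) = 3.0027
I(X;Y) = H(X) + H(Y) - H(X,Y) = 0.1262 bits


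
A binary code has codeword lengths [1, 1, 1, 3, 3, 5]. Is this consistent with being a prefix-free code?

Kraft inequality: Σ 2^(-l_i) ≤ 1 for prefix-free code
Calculating: 2^(-1) + 2^(-1) + 2^(-1) + 2^(-3) + 2^(-3) + 2^(-5)
= 0.5 + 0.5 + 0.5 + 0.125 + 0.125 + 0.03125
= 1.7812
Since 1.7812 > 1, prefix-free code does not exist


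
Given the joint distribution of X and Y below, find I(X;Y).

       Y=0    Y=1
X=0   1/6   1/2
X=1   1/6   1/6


H(X) = 0.9183, H(Y) = 0.9183, H(X,Y) = 1.7925
I(X;Y) = H(X) + H(Y) - H(X,Y) = 0.0441 bits


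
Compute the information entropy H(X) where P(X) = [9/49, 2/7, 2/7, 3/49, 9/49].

H(X) = -Σ p(x) log₂ p(x)
  -9/49 × log₂(9/49) = 0.4490
  -2/7 × log₂(2/7) = 0.5164
  -2/7 × log₂(2/7) = 0.5164
  -3/49 × log₂(3/49) = 0.2467
  -9/49 × log₂(9/49) = 0.4490
H(X) = 2.1776 bits


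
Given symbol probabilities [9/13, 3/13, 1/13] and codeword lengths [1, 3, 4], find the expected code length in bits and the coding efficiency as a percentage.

Average length L = Σ p_i × l_i = 1.6923 bits
Entropy H = 1.1401 bits
Efficiency η = H/L × 100% = 67.37%


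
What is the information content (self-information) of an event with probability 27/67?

Information content I(x) = -log₂(p(x))
I = -log₂(27/67) = -log₂(0.4030)
I = 1.3112 bits


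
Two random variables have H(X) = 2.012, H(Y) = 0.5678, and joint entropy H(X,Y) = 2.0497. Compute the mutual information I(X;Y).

I(X;Y) = H(X) + H(Y) - H(X,Y)
I(X;Y) = 2.012 + 0.5678 - 2.0497 = 0.5301 bits


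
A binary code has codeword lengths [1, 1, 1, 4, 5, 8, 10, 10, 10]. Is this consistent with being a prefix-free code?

Kraft inequality: Σ 2^(-l_i) ≤ 1 for prefix-free code
Calculating: 2^(-1) + 2^(-1) + 2^(-1) + 2^(-4) + 2^(-5) + 2^(-8) + 2^(-10) + 2^(-10) + 2^(-10)
= 0.5 + 0.5 + 0.5 + 0.0625 + 0.03125 + 0.00390625 + 0.0009765625 + 0.0009765625 + 0.0009765625
= 1.6006
Since 1.6006 > 1, prefix-free code does not exist


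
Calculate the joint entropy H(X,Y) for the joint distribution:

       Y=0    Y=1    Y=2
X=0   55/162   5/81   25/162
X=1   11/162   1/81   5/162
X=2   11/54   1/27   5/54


H(X,Y) = -Σ p(x,y) log₂ p(x,y)
  p(0,0)=55/162: -0.3395 × log₂(0.3395) = 0.5291
  p(0,1)=5/81: -0.0617 × log₂(0.0617) = 0.2480
  p(0,2)=25/162: -0.1543 × log₂(0.1543) = 0.4160
  p(1,0)=11/162: -0.0679 × log₂(0.0679) = 0.2635
  p(1,1)=1/81: -0.0123 × log₂(0.0123) = 0.0783
  p(1,2)=5/162: -0.0309 × log₂(0.0309) = 0.1549
  p(2,0)=11/54: -0.2037 × log₂(0.2037) = 0.4676
  p(2,1)=1/27: -0.0370 × log₂(0.0370) = 0.1761
  p(2,2)=5/54: -0.0926 × log₂(0.0926) = 0.3179
H(X,Y) = 2.6514 bits


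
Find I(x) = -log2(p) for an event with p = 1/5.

Information content I(x) = -log₂(p(x))
I = -log₂(1/5) = -log₂(0.2000)
I = 2.3219 bits


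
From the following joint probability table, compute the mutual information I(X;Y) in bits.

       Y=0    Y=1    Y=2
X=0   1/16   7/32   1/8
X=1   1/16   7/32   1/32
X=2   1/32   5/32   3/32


H(X) = 1.5671, H(Y) = 1.3650, H(X,Y) = 2.8854
I(X;Y) = H(X) + H(Y) - H(X,Y) = 0.0467 bits


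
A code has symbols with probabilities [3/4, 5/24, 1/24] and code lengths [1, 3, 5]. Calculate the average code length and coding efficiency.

Average length L = Σ p_i × l_i = 1.5833 bits
Entropy H = 0.9738 bits
Efficiency η = H/L × 100% = 61.50%


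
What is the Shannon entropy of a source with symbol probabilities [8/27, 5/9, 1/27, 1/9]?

H(X) = -Σ p(x) log₂ p(x)
  -8/27 × log₂(8/27) = 0.5200
  -5/9 × log₂(5/9) = 0.4711
  -1/27 × log₂(1/27) = 0.1761
  -1/9 × log₂(1/9) = 0.3522
H(X) = 1.5194 bits


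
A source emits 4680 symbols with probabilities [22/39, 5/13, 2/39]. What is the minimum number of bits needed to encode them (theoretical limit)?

Entropy H = 1.2159 bits/symbol
Minimum bits = H × n = 1.2159 × 4680
= 5690.38 bits


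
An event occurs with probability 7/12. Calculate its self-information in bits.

Information content I(x) = -log₂(p(x))
I = -log₂(7/12) = -log₂(0.5833)
I = 0.7776 bits


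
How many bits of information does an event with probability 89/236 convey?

Information content I(x) = -log₂(p(x))
I = -log₂(89/236) = -log₂(0.3771)
I = 1.4069 bits


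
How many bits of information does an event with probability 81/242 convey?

Information content I(x) = -log₂(p(x))
I = -log₂(81/242) = -log₂(0.3347)
I = 1.5790 bits


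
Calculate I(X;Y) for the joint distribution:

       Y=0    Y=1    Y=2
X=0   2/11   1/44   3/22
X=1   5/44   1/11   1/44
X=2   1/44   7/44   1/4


H(X) = 1.5382, H(Y) = 1.5644, H(X,Y) = 2.8043
I(X;Y) = H(X) + H(Y) - H(X,Y) = 0.2983 bits


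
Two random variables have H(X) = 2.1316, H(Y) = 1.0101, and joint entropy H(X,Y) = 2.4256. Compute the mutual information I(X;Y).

I(X;Y) = H(X) + H(Y) - H(X,Y)
I(X;Y) = 2.1316 + 1.0101 - 2.4256 = 0.7161 bits


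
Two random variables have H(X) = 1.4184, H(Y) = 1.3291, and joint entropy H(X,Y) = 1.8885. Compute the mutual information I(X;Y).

I(X;Y) = H(X) + H(Y) - H(X,Y)
I(X;Y) = 1.4184 + 1.3291 - 1.8885 = 0.859 bits


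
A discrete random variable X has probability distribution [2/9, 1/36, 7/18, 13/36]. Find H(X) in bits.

H(X) = -Σ p(x) log₂ p(x)
  -2/9 × log₂(2/9) = 0.4822
  -1/36 × log₂(1/36) = 0.1436
  -7/18 × log₂(7/18) = 0.5299
  -13/36 × log₂(13/36) = 0.5306
H(X) = 1.6864 bits


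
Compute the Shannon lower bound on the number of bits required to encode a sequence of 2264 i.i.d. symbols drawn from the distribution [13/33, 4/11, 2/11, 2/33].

Entropy H = 1.7524 bits/symbol
Minimum bits = H × n = 1.7524 × 2264
= 3967.49 bits


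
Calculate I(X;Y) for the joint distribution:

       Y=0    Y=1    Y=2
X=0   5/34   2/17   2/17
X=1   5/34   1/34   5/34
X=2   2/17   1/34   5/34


H(X) = 1.5763, H(Y) = 1.4958, H(X,Y) = 3.0157
I(X;Y) = H(X) + H(Y) - H(X,Y) = 0.0564 bits


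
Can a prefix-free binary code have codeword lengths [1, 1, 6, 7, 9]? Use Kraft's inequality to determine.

Kraft inequality: Σ 2^(-l_i) ≤ 1 for prefix-free code
Calculating: 2^(-1) + 2^(-1) + 2^(-6) + 2^(-7) + 2^(-9)
= 0.5 + 0.5 + 0.015625 + 0.0078125 + 0.001953125
= 1.0254
Since 1.0254 > 1, prefix-free code does not exist


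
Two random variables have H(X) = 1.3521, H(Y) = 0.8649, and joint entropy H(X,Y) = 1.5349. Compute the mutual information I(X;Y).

I(X;Y) = H(X) + H(Y) - H(X,Y)
I(X;Y) = 1.3521 + 0.8649 - 1.5349 = 0.6821 bits


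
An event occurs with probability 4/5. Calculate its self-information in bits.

Information content I(x) = -log₂(p(x))
I = -log₂(4/5) = -log₂(0.8000)
I = 0.3219 bits


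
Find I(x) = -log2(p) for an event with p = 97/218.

Information content I(x) = -log₂(p(x))
I = -log₂(97/218) = -log₂(0.4450)
I = 1.1683 bits


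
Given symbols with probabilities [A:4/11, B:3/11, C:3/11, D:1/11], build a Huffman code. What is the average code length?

Huffman tree construction:
Combine smallest probabilities repeatedly
Resulting codes:
  A: 11 (length 2)
  B: 01 (length 2)
  C: 10 (length 2)
  D: 00 (length 2)
Average length = Σ p(s) × length(s) = 2.0000 bits


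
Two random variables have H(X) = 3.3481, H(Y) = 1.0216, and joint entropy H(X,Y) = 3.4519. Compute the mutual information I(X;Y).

I(X;Y) = H(X) + H(Y) - H(X,Y)
I(X;Y) = 3.3481 + 1.0216 - 3.4519 = 0.9178 bits


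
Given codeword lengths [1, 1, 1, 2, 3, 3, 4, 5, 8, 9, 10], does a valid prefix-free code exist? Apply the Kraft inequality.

Kraft inequality: Σ 2^(-l_i) ≤ 1 for prefix-free code
Calculating: 2^(-1) + 2^(-1) + 2^(-1) + 2^(-2) + 2^(-3) + 2^(-3) + 2^(-4) + 2^(-5) + 2^(-8) + 2^(-9) + 2^(-10)
= 0.5 + 0.5 + 0.5 + 0.25 + 0.125 + 0.125 + 0.0625 + 0.03125 + 0.00390625 + 0.001953125 + 0.0009765625
= 2.1006
Since 2.1006 > 1, prefix-free code does not exist


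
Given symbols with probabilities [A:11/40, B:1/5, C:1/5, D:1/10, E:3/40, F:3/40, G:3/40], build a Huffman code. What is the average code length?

Huffman tree construction:
Combine smallest probabilities repeatedly
Resulting codes:
  A: 10 (length 2)
  B: 00 (length 2)
  C: 01 (length 2)
  D: 1111 (length 4)
  E: 1100 (length 4)
  F: 1101 (length 4)
  G: 1110 (length 4)
Average length = Σ p(s) × length(s) = 2.6500 bits


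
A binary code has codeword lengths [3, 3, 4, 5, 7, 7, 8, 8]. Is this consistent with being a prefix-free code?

Kraft inequality: Σ 2^(-l_i) ≤ 1 for prefix-free code
Calculating: 2^(-3) + 2^(-3) + 2^(-4) + 2^(-5) + 2^(-7) + 2^(-7) + 2^(-8) + 2^(-8)
= 0.125 + 0.125 + 0.0625 + 0.03125 + 0.0078125 + 0.0078125 + 0.00390625 + 0.00390625
= 0.3672
Since 0.3672 ≤ 1, prefix-free code exists


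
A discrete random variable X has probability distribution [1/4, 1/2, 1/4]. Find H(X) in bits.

H(X) = -Σ p(x) log₂ p(x)
  -1/4 × log₂(1/4) = 0.5000
  -1/2 × log₂(1/2) = 0.5000
  -1/4 × log₂(1/4) = 0.5000
H(X) = 1.5000 bits
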